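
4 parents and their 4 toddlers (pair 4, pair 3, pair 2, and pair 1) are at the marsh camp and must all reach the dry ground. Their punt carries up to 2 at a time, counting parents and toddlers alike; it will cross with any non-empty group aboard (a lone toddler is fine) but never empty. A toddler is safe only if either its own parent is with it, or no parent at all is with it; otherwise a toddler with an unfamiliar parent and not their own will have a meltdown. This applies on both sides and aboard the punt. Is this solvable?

Following every safe sequence of crossings from the start, the most of the 8 that can be at the dry ground as the punt arrives there on crossings 1, 3, 5 is 2, 3, 4 respectively; the best ever achieved is 4 of 8.
From crossing 7 on, no configuration arises that was not already reachable earlier: only 44 distinct safe configurations (who is on which side, and where the punt is) can ever be reached, none of them has everyone across, and every continuation just revisits them. So no valid plan exists.

No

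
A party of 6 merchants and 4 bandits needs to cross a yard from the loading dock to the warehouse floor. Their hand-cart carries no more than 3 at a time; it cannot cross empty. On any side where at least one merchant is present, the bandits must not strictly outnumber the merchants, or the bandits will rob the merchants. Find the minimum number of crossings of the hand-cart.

9

Counting alone: each trip to the warehouse floor takes at most 3 across and each return brings at least 1 back, so after t trips out (and t−1 returns) at most 3t − (t−1) of the 10 are across; that first reaches 10 at t = 5, so at least 9 crossings are needed.
The plan below uses exactly 9 crossings, so it is optimal:
1. 2 bandits → the warehouse floor.  (the loading dock: 6M 2B; the warehouse floor: 0M 2B)
2. 1 bandit ← the loading dock.  (the loading dock: 6M 3B; the warehouse floor: 0M 1B)
3. 3 bandits → the warehouse floor.  (the loading dock: 6M 0B; the warehouse floor: 0M 4B)
4. 1 bandit ← the loading dock.  (the loading dock: 6M 1B; the warehouse floor: 0M 3B)
5. 3 merchants → the warehouse floor.  (the loading dock: 3M 1B; the warehouse floor: 3M 3B)
6. 1 bandit ← the loading dock.  (the loading dock: 3M 2B; the warehouse floor: 3M 2B)
7. 1 merchant and 2 bandits → the warehouse floor.  (the loading dock: 2M 0B; the warehouse floor: 4M 4B)
8. 1 bandit ← the loading dock.  (the loading dock: 2M 1B; the warehouse floor: 4M 3B)
9. 2 merchants and 1 bandit → the warehouse floor.  (the loading dock: 0M 0B; the warehouse floor: 6M 4B)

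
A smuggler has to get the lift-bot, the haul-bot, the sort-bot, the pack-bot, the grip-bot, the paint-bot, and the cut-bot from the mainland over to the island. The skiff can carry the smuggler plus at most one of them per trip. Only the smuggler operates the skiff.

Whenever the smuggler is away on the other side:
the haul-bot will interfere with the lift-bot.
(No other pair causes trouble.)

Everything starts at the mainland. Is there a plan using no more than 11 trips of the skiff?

No

Counting alone: the smuggler can take at most 1 across per trip to the island, so moving all 7 needs at least 7 loaded trips out, with a return between consecutive ones — at least 13 crossings.
Since 11 < 13, 11 crossings cannot be enough. (The shortest complete plan in fact takes 13:)
1. Smuggler goes to the island with the lift-bot.  [the mainland: the cut-bot, the grip-bot, the haul-bot, the pack-bot, the paint-bot, the sort-bot | the island: the lift-bot]
2. Smuggler goes back to the mainland alone.  [the mainland: the cut-bot, the grip-bot, the haul-bot, the pack-bot, the paint-bot, the sort-bot | the island: the lift-bot]
3. Smuggler goes to the island with the sort-bot.  [the mainland: the cut-bot, the grip-bot, the haul-bot, the pack-bot, the paint-bot | the island: the lift-bot, the sort-bot]
4. Smuggler goes back to the mainland alone.  [the mainland: the cut-bot, the grip-bot, the haul-bot, the pack-bot, the paint-bot | the island: the lift-bot, the sort-bot]
5. Smuggler goes to the island with the pack-bot.  [the mainland: the cut-bot, the grip-bot, the haul-bot, the paint-bot | the island: the lift-bot, the pack-bot, the sort-bot]
6. Smuggler goes back to the mainland alone.  [the mainland: the cut-bot, the grip-bot, the haul-bot, the paint-bot | the island: the lift-bot, the pack-bot, the sort-bot]
7. Smuggler goes to the island with the grip-bot.  [the mainland: the cut-bot, the haul-bot, the paint-bot | the island: the grip-bot, the lift-bot, the pack-bot, the sort-bot]
8. Smuggler goes back to the mainland alone.  [the mainland: the cut-bot, the haul-bot, the paint-bot | the island: the grip-bot, the lift-bot, the pack-bot, the sort-bot]
9. Smuggler goes to the island with the paint-bot.  [the mainland: the cut-bot, the haul-bot | the island: the grip-bot, the lift-bot, the pack-bot, the paint-bot, the sort-bot]
10. Smuggler goes back to the mainland alone.  [the mainland: the cut-bot, the haul-bot | the island: the grip-bot, the lift-bot, the pack-bot, the paint-bot, the sort-bot]
11. Smuggler goes to the island with the cut-bot.  [the mainland: the haul-bot | the island: the cut-bot, the grip-bot, the lift-bot, the pack-bot, the paint-bot, the sort-bot]
12. Smuggler goes back to the mainland alone.  [the mainland: the haul-bot | the island: the cut-bot, the grip-bot, the lift-bot, the pack-bot, the paint-bot, the sort-bot]
13. Smuggler goes to the island with the haul-bot.  [the mainland: — | the island: the cut-bot, the grip-bot, the haul-bot, the lift-bot, the pack-bot, the paint-bot, the sort-bot]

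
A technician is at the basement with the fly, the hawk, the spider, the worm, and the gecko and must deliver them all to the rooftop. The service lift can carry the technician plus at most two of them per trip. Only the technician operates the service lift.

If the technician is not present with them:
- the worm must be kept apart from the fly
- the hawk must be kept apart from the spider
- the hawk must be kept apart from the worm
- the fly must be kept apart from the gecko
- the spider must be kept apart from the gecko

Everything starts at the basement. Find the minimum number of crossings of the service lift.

Whatever the first load, the items left behind include a forbidden pair without the technician. No opening move is safe, so no plan exists.

impossible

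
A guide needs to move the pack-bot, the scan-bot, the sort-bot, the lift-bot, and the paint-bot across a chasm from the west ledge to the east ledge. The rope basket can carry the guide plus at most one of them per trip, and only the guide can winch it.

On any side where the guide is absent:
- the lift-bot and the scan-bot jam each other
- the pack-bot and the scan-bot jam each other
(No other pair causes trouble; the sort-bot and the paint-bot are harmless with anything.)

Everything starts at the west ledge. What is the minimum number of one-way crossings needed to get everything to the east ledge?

11

Counting alone: the guide can take at most 1 across per trip to the east ledge, so moving all 5 needs at least 5 loaded trips out, with a return between consecutive ones — at least 9 crossings.
The safety rule pushes this higher. Following every safe sequence of crossings, the most of the 5 that can be at the east ledge as the rope basket arrives there on crossing 9 is 4 — never all 5.
So no plan with fewer than 11 crossings exists, and this one achieves 11:
1. Guide goes to the east ledge with the scan-bot.  [the west ledge: the lift-bot, the pack-bot, the paint-bot, the sort-bot | the east ledge: the scan-bot]
2. Guide goes back to the west ledge alone.  [the west ledge: the lift-bot, the pack-bot, the paint-bot, the sort-bot | the east ledge: the scan-bot]
3. Guide goes to the east ledge with the pack-bot.  [the west ledge: the lift-bot, the paint-bot, the sort-bot | the east ledge: the pack-bot, the scan-bot]
4. Guide goes back to the west ledge with the scan-bot.  [the west ledge: the lift-bot, the paint-bot, the scan-bot, the sort-bot | the east ledge: the pack-bot]
5. Guide goes to the east ledge with the lift-bot.  [the west ledge: the paint-bot, the scan-bot, the sort-bot | the east ledge: the lift-bot, the pack-bot]
6. Guide goes back to the west ledge alone.  [the west ledge: the paint-bot, the scan-bot, the sort-bot | the east ledge: the lift-bot, the pack-bot]
7. Guide goes to the east ledge with the sort-bot.  [the west ledge: the paint-bot, the scan-bot | the east ledge: the lift-bot, the pack-bot, the sort-bot]
8. Guide goes back to the west ledge alone.  [the west ledge: the paint-bot, the scan-bot | the east ledge: the lift-bot, the pack-bot, the sort-bot]
9. Guide goes to the east ledge with the paint-bot.  [the west ledge: the scan-bot | the east ledge: the lift-bot, the pack-bot, the paint-bot, the sort-bot]
10. Guide goes back to the west ledge alone.  [the west ledge: the scan-bot | the east ledge: the lift-bot, the pack-bot, the paint-bot, the sort-bot]
11. Guide goes to the east ledge with the scan-bot.  [the west ledge: — | the east ledge: the lift-bot, the pack-bot, the paint-bot, the scan-bot, the sort-bot]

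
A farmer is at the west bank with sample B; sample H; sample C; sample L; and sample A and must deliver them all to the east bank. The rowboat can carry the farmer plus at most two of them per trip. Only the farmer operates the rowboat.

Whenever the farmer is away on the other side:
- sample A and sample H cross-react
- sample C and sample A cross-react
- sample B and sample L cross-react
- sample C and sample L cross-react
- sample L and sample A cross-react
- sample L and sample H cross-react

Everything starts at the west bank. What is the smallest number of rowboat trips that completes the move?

Counting alone: the farmer can take at most 2 across per trip to the east bank, so moving all 5 needs at least 3 loaded trips out, with a return between consecutive ones — at least 5 crossings.
The safety rule pushes this higher. Following every safe sequence of crossings, the most of the 5 that can be at the east bank as the rowboat arrives there on crossing 5 is 4 — never all 5.
So no plan with fewer than 7 crossings exists, and this one achieves 7:
1. Farmer goes to the east bank with sample A and sample L.  [the west bank: sample B, sample C, sample H | the east bank: sample A, sample L]
2. Farmer goes back to the west bank with sample L.  [the west bank: sample B, sample C, sample H, sample L | the east bank: sample A]
3. Farmer goes to the east bank with sample B and sample L.  [the west bank: sample C, sample H | the east bank: sample A, sample B, sample L]
4. Farmer goes back to the west bank with sample L.  [the west bank: sample C, sample H, sample L | the east bank: sample A, sample B]
5. Farmer goes to the east bank with sample C and sample H.  [the west bank: sample L | the east bank: sample A, sample B, sample C, sample H]
6. Farmer goes back to the west bank with sample A.  [the west bank: sample A, sample L | the east bank: sample B, sample C, sample H]
7. Farmer goes to the east bank with sample A and sample L.  [the west bank: — | the east bank: sample A, sample B, sample C, sample H, sample L]

7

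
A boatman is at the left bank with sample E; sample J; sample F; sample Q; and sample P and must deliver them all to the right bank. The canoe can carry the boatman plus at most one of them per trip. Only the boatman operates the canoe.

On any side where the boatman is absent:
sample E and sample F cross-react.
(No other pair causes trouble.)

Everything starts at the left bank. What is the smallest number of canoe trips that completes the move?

Counting alone: the boatman can take at most 1 across per trip to the right bank, so moving all 5 needs at least 5 loaded trips out, with a return between consecutive ones — at least 9 crossings.
The plan below uses exactly 9 crossings, so it is optimal:
1. Boatman goes to the right bank with sample E.  [the left bank: sample F, sample J, sample P, sample Q | the right bank: sample E]
2. Boatman goes back to the left bank alone.  [the left bank: sample F, sample J, sample P, sample Q | the right bank: sample E]
3. Boatman goes to the right bank with sample J.  [the left bank: sample F, sample P, sample Q | the right bank: sample E, sample J]
4. Boatman goes back to the left bank alone.  [the left bank: sample F, sample P, sample Q | the right bank: sample E, sample J]
5. Boatman goes to the right bank with sample Q.  [the left bank: sample F, sample P | the right bank: sample E, sample J, sample Q]
6. Boatman goes back to the left bank alone.  [the left bank: sample F, sample P | the right bank: sample E, sample J, sample Q]
7. Boatman goes to the right bank with sample P.  [the left bank: sample F | the right bank: sample E, sample J, sample P, sample Q]
8. Boatman goes back to the left bank alone.  [the left bank: sample F | the right bank: sample E, sample J, sample P, sample Q]
9. Boatman goes to the right bank with sample F.  [the left bank: — | the right bank: sample E, sample F, sample J, sample P, sample Q]

9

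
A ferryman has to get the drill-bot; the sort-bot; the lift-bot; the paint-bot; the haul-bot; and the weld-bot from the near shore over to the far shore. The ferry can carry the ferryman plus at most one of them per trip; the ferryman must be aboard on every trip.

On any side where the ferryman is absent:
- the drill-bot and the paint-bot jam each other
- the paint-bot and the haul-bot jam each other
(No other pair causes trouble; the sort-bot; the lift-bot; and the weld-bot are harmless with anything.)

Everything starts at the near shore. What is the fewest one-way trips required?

13

Counting alone: the ferryman can take at most 1 across per trip to the far shore, so moving all 6 needs at least 6 loaded trips out, with a return between consecutive ones — at least 11 crossings.
The safety rule pushes this higher. Following every safe sequence of crossings, the most of the 6 that can be at the far shore as the ferry arrives there on crossing 11 is 5 — never all 6.
So no plan with fewer than 13 crossings exists, and this one achieves 13:
1. Ferryman goes to the far shore with the paint-bot.  [the near shore: the drill-bot, the haul-bot, the lift-bot, the sort-bot, the weld-bot | the far shore: the paint-bot]
2. Ferryman goes back to the near shore alone.  [the near shore: the drill-bot, the haul-bot, the lift-bot, the sort-bot, the weld-bot | the far shore: the paint-bot]
3. Ferryman goes to the far shore with the drill-bot.  [the near shore: the haul-bot, the lift-bot, the sort-bot, the weld-bot | the far shore: the drill-bot, the paint-bot]
4. Ferryman goes back to the near shore with the paint-bot.  [the near shore: the haul-bot, the lift-bot, the paint-bot, the sort-bot, the weld-bot | the far shore: the drill-bot]
5. Ferryman goes to the far shore with the haul-bot.  [the near shore: the lift-bot, the paint-bot, the sort-bot, the weld-bot | the far shore: the drill-bot, the haul-bot]
6. Ferryman goes back to the near shore alone.  [the near shore: the lift-bot, the paint-bot, the sort-bot, the weld-bot | the far shore: the drill-bot, the haul-bot]
7. Ferryman goes to the far shore with the sort-bot.  [the near shore: the lift-bot, the paint-bot, the weld-bot | the far shore: the drill-bot, the haul-bot, the sort-bot]
8. Ferryman goes back to the near shore alone.  [the near shore: the lift-bot, the paint-bot, the weld-bot | the far shore: the drill-bot, the haul-bot, the sort-bot]
9. Ferryman goes to the far shore with the lift-bot.  [the near shore: the paint-bot, the weld-bot | the far shore: the drill-bot, the haul-bot, the lift-bot, the sort-bot]
10. Ferryman goes back to the near shore alone.  [the near shore: the paint-bot, the weld-bot | the far shore: the drill-bot, the haul-bot, the lift-bot, the sort-bot]
11. Ferryman goes to the far shore with the weld-bot.  [the near shore: the paint-bot | the far shore: the drill-bot, the haul-bot, the lift-bot, the sort-bot, the weld-bot]
12. Ferryman goes back to the near shore alone.  [the near shore: the paint-bot | the far shore: the drill-bot, the haul-bot, the lift-bot, the sort-bot, the weld-bot]
13. Ferryman goes to the far shore with the paint-bot.  [the near shore: — | the far shore: the drill-bot, the haul-bot, the lift-bot, the paint-bot, the sort-bot, the weld-bot]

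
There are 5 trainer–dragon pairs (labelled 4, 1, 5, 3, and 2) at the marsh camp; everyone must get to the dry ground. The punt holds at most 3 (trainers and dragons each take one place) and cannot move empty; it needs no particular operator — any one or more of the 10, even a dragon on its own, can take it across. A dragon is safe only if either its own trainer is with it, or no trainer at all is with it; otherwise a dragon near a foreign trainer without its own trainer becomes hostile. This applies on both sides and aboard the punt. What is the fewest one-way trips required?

11

Counting alone: each trip to the dry ground takes at most 3 across and each return brings at least 1 back, so after t trips out (and t−1 returns) at most 3t − (t−1) of the 10 are across; that first reaches 10 at t = 5, so at least 9 crossings are needed.
The safety rule pushes this higher. Following every safe sequence of crossings, the most of the 10 that can be at the dry ground as the punt arrives there on crossing 9 is 9 — never all 10.
So no plan with fewer than 11 crossings exists, and this one achieves 11:
1. dragon 4 and trainer 4 cross → the dry ground.
2. trainer 4 crosses ← the marsh camp.
3. dragon 1, dragon 3, and dragon 5 cross → the dry ground.
4. dragon 4 crosses ← the marsh camp.
5. trainer 1, trainer 3, and trainer 5 cross → the dry ground.
6. dragon 1 and trainer 1 cross ← the marsh camp.
7. trainer 1, trainer 2, and trainer 4 cross → the dry ground.
8. dragon 5 crosses ← the marsh camp.
9. dragon 1 and dragon 4 cross → the dry ground.
10. dragon 4 crosses ← the marsh camp.
11. dragon 2, dragon 4, and dragon 5 cross → the dry ground.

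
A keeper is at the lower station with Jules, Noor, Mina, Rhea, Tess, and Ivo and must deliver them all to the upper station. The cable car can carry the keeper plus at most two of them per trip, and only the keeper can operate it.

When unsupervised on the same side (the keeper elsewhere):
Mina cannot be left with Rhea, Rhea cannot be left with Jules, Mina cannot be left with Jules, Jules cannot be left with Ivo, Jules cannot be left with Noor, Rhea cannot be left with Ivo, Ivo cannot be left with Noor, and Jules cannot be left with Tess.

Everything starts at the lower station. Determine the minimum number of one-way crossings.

impossible

Whatever the first load, the items left behind include a forbidden pair without the keeper. No opening move is safe, so no plan exists.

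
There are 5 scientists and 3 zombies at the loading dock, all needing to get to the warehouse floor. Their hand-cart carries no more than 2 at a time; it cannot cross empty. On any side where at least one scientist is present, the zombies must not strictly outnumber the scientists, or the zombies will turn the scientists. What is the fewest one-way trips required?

13

Counting alone: each trip to the warehouse floor takes at most 2 across and each return brings at least 1 back, so after t trips out (and t−1 returns) at most 2t − (t−1) of the 8 are across; that first reaches 8 at t = 7, so at least 13 crossings are needed.
The plan below uses exactly 13 crossings, so it is optimal:
1. 2 zombies → the warehouse floor.  (the loading dock: 5S 1Z; the warehouse floor: 0S 2Z)
2. 1 zombie ← the loading dock.  (the loading dock: 5S 2Z; the warehouse floor: 0S 1Z)
3. 2 zombies → the warehouse floor.  (the loading dock: 5S 0Z; the warehouse floor: 0S 3Z)
4. 1 zombie ← the loading dock.  (the loading dock: 5S 1Z; the warehouse floor: 0S 2Z)
5. 2 scientists → the warehouse floor.  (the loading dock: 3S 1Z; the warehouse floor: 2S 2Z)
6. 1 zombie ← the loading dock.  (the loading dock: 3S 2Z; the warehouse floor: 2S 1Z)
7. 1 scientist and 1 zombie → the warehouse floor.  (the loading dock: 2S 1Z; the warehouse floor: 3S 2Z)
8. 1 zombie ← the loading dock.  (the loading dock: 2S 2Z; the warehouse floor: 3S 1Z)
9. 2 zombies → the warehouse floor.  (the loading dock: 2S 0Z; the warehouse floor: 3S 3Z)
10. 1 zombie ← the loading dock.  (the loading dock: 2S 1Z; the warehouse floor: 3S 2Z)
11. 1 scientist and 1 zombie → the warehouse floor.  (the loading dock: 1S 0Z; the warehouse floor: 4S 3Z)
12. 1 zombie ← the loading dock.  (the loading dock: 1S 1Z; the warehouse floor: 4S 2Z)
13. 1 scientist and 1 zombie → the warehouse floor.  (the loading dock: 0S 0Z; the warehouse floor: 5S 3Z)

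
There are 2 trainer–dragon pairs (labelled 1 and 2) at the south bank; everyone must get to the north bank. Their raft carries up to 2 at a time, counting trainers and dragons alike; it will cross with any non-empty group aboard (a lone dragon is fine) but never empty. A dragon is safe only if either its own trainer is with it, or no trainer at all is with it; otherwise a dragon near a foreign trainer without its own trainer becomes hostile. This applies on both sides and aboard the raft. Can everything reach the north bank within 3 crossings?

Counting alone: each trip to the north bank takes at most 2 across and each return brings at least 1 back, so after t trips out (and t−1 returns) at most 2t − (t−1) of the 4 are across; that first reaches 4 at t = 3, so at least 5 crossings are needed.
Since 3 < 5, 3 crossings cannot be enough. (The shortest complete plan in fact takes 5:)
1. dragon 1 and trainer 1 cross → the north bank.
2. trainer 1 crosses ← the south bank.
3. trainer 1 and trainer 2 cross → the north bank.
4. trainer 2 crosses ← the south bank.
5. dragon 2 and trainer 2 cross → the north bank.

No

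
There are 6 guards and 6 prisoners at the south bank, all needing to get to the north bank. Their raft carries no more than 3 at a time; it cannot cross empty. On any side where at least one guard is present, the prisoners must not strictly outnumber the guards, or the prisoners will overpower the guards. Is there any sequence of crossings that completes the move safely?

No

Following every safe sequence of crossings from the start, the most of the 12 that can be at the north bank as the raft arrives there on crossings 1, 3, 5 is 3, 5, 6 respectively; the best ever achieved is 6 of 12.
From crossing 7 on, no configuration arises that was not already reachable earlier: only 17 distinct safe configurations (who is on which side, and where the raft is) can ever be reached, none of them has everyone across, and every continuation just revisits them. They are: 0 guards + 0 prisoners across (raft back at the start); 0 guards + 1 prisoner across (raft there); 0 guards + 1 prisoner across (raft back at the start); 0 guards + 2 prisoners across (raft there); 0 guards + 2 prisoners across (raft back at the start); 0 guards + 3 prisoners across (raft there); 0 guards + 3 prisoners across (raft back at the start); 0 guards + 4 prisoners across (raft there); 0 guards + 4 prisoners across (raft back at the start); 0 guards + 5 prisoners across (raft there); 0 guards + 5 prisoners across (raft back at the start); 0 guards + 6 prisoners across (raft there); 1 guard + 1 prisoner across (raft there); 1 guard + 1 prisoner across (raft back at the start); 2 guards + 2 prisoners across (raft there); 2 guards + 2 prisoners across (raft back at the start); 3 guards + 3 prisoners across (raft there). So no valid plan exists.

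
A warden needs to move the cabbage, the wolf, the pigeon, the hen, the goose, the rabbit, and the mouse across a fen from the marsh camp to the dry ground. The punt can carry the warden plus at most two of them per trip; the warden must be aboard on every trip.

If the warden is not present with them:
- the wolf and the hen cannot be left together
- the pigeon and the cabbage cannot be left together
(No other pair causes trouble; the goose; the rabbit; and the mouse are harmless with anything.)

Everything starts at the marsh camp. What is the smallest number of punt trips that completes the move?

7

Counting alone: the warden can take at most 2 across per trip to the dry ground, so moving all 7 needs at least 4 loaded trips out, with a return between consecutive ones — at least 7 crossings.
The plan below uses exactly 7 crossings, so it is optimal:
1. Warden goes to the dry ground with the cabbage and the wolf.  [the marsh camp: the goose, the hen, the mouse, the pigeon, the rabbit | the dry ground: the cabbage, the wolf]
2. Warden goes back to the marsh camp alone.  [the marsh camp: the goose, the hen, the mouse, the pigeon, the rabbit | the dry ground: the cabbage, the wolf]
3. Warden goes to the dry ground with the goose.  [the marsh camp: the hen, the mouse, the pigeon, the rabbit | the dry ground: the cabbage, the goose, the wolf]
4. Warden goes back to the marsh camp alone.  [the marsh camp: the hen, the mouse, the pigeon, the rabbit | the dry ground: the cabbage, the goose, the wolf]
5. Warden goes to the dry ground with the mouse and the rabbit.  [the marsh camp: the hen, the pigeon | the dry ground: the cabbage, the goose, the mouse, the rabbit, the wolf]
6. Warden goes back to the marsh camp alone.  [the marsh camp: the hen, the pigeon | the dry ground: the cabbage, the goose, the mouse, the rabbit, the wolf]
7. Warden goes to the dry ground with the hen and the pigeon.  [the marsh camp: — | the dry ground: the cabbage, the goose, the hen, the mouse, the pigeon, the rabbit, the wolf]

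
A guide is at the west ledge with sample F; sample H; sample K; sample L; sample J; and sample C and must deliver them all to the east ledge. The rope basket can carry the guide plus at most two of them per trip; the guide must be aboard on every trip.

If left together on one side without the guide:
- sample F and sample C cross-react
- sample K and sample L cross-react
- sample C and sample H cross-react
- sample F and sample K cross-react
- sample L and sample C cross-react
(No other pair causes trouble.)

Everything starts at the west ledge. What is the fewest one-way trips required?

7

Counting alone: the guide can take at most 2 across per trip to the east ledge, so moving all 6 needs at least 3 loaded trips out, with a return between consecutive ones — at least 5 crossings.
The safety rule pushes this higher. Following every safe sequence of crossings, the most of the 6 that can be at the east ledge as the rope basket arrives there on crossing 5 is 5 — never all 6.
So no plan with fewer than 7 crossings exists, and this one achieves 7:
1. Guide goes to the east ledge with sample C and sample K.
2. Guide goes back to the west ledge alone.
3. Guide goes to the east ledge with sample F and sample H.
4. Guide goes back to the west ledge with sample C and sample K.
5. Guide goes to the east ledge with sample J and sample L.
6. Guide goes back to the west ledge alone.
7. Guide goes to the east ledge with sample C and sample K.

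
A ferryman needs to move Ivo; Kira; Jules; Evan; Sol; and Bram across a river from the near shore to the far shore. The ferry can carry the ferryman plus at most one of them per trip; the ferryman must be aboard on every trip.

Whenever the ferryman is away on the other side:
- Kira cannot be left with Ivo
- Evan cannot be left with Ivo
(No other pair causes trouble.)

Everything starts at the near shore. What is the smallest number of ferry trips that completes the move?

Counting alone: the ferryman can take at most 1 across per trip to the far shore, so moving all 6 needs at least 6 loaded trips out, with a return between consecutive ones — at least 11 crossings.
The safety rule pushes this higher. Following every safe sequence of crossings, the most of the 6 that can be at the far shore as the ferry arrives there on crossing 11 is 5 — never all 6.
So no plan with fewer than 13 crossings exists, and this one achieves 13:
1. Ferryman goes to the far shore with Ivo.  [the near shore: Bram, Evan, Jules, Kira, Sol | the far shore: Ivo]
2. Ferryman goes back to the near shore alone.  [the near shore: Bram, Evan, Jules, Kira, Sol | the far shore: Ivo]
3. Ferryman goes to the far shore with Kira.  [the near shore: Bram, Evan, Jules, Sol | the far shore: Ivo, Kira]
4. Ferryman goes back to the near shore with Ivo.  [the near shore: Bram, Evan, Ivo, Jules, Sol | the far shore: Kira]
5. Ferryman goes to the far shore with Evan.  [the near shore: Bram, Ivo, Jules, Sol | the far shore: Evan, Kira]
6. Ferryman goes back to the near shore alone.  [the near shore: Bram, Ivo, Jules, Sol | the far shore: Evan, Kira]
7. Ferryman goes to the far shore with Jules.  [the near shore: Bram, Ivo, Sol | the far shore: Evan, Jules, Kira]
8. Ferryman goes back to the near shore alone.  [the near shore: Bram, Ivo, Sol | the far shore: Evan, Jules, Kira]
9. Ferryman goes to the far shore with Sol.  [the near shore: Bram, Ivo | the far shore: Evan, Jules, Kira, Sol]
10. Ferryman goes back to the near shore alone.  [the near shore: Bram, Ivo | the far shore: Evan, Jules, Kira, Sol]
11. Ferryman goes to the far shore with Bram.  [the near shore: Ivo | the far shore: Bram, Evan, Jules, Kira, Sol]
12. Ferryman goes back to the near shore alone.  [the near shore: Ivo | the far shore: Bram, Evan, Jules, Kira, Sol]
13. Ferryman goes to the far shore with Ivo.  [the near shore: — | the far shore: Bram, Evan, Ivo, Jules, Kira, Sol]

13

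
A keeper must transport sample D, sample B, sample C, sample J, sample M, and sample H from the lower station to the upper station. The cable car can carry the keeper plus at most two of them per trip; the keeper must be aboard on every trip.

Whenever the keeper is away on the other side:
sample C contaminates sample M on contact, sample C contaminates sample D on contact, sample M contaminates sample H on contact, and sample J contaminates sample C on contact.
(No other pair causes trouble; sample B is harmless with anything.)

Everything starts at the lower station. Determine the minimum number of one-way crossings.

Counting alone: the keeper can take at most 2 across per trip to the upper station, so moving all 6 needs at least 3 loaded trips out, with a return between consecutive ones — at least 5 crossings.
The safety rule pushes this higher. Following every safe sequence of crossings, the most of the 6 that can be at the upper station as the cable car arrives there on crossing 5 is 5 — never all 6.
So no plan with fewer than 7 crossings exists, and this one achieves 7:
1. Keeper goes to the upper station with sample C and sample M.
2. Keeper goes back to the lower station with sample C.
3. Keeper goes to the upper station with sample C and sample D.
4. Keeper goes back to the lower station with sample C.
5. Keeper goes to the upper station with sample B and sample J.
6. Keeper goes back to the lower station alone.
7. Keeper goes to the upper station with sample C and sample H.

7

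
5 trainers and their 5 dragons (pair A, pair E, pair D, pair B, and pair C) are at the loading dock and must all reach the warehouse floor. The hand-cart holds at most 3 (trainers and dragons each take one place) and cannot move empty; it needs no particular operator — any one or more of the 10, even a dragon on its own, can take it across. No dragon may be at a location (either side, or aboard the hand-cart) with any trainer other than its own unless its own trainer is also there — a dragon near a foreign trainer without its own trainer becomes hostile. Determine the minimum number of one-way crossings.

Counting alone: each trip to the warehouse floor takes at most 3 across and each return brings at least 1 back, so after t trips out (and t−1 returns) at most 3t − (t−1) of the 10 are across; that first reaches 10 at t = 5, so at least 9 crossings are needed.
The safety rule pushes this higher. Following every safe sequence of crossings, the most of the 10 that can be at the warehouse floor as the hand-cart arrives there on crossing 9 is 9 — never all 10.
So no plan with fewer than 11 crossings exists, and this one achieves 11:
1. dragon A and trainer A cross → the warehouse floor.
2. trainer A crosses ← the loading dock.
3. dragon B, dragon D, and dragon E cross → the warehouse floor.
4. dragon A crosses ← the loading dock.
5. trainer B, trainer D, and trainer E cross → the warehouse floor.
6. dragon E and trainer E cross ← the loading dock.
7. trainer A, trainer C, and trainer E cross → the warehouse floor.
8. dragon D crosses ← the loading dock.
9. dragon A and dragon E cross → the warehouse floor.
10. dragon A crosses ← the loading dock.
11. dragon A, dragon C, and dragon D cross → the warehouse floor.

11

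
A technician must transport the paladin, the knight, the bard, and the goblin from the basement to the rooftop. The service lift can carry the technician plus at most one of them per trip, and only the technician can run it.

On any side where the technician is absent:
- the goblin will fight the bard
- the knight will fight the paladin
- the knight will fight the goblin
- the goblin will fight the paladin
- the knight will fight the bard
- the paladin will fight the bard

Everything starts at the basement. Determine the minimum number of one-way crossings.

Whatever the first load, the items left behind include a forbidden pair without the technician. No opening move is safe, so no plan exists.

impossible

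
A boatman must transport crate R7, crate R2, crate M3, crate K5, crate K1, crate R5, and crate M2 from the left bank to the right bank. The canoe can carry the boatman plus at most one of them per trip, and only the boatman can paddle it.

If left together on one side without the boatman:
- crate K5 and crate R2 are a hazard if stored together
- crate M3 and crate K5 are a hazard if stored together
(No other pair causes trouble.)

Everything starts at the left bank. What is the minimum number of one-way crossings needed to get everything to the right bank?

15

Counting alone: the boatman can take at most 1 across per trip to the right bank, so moving all 7 needs at least 7 loaded trips out, with a return between consecutive ones — at least 13 crossings.
The safety rule pushes this higher. Following every safe sequence of crossings, the most of the 7 that can be at the right bank as the canoe arrives there on crossing 13 is 6 — never all 7.
So no plan with fewer than 15 crossings exists, and this one achieves 15:
1. Boatman goes to the right bank with crate K5.  [the left bank: crate K1, crate M2, crate M3, crate R2, crate R5, crate R7 | the right bank: crate K5]
2. Boatman goes back to the left bank alone.  [the left bank: crate K1, crate M2, crate M3, crate R2, crate R5, crate R7 | the right bank: crate K5]
3. Boatman goes to the right bank with crate R7.  [the left bank: crate K1, crate M2, crate M3, crate R2, crate R5 | the right bank: crate K5, crate R7]
4. Boatman goes back to the left bank alone.  [the left bank: crate K1, crate M2, crate M3, crate R2, crate R5 | the right bank: crate K5, crate R7]
5. Boatman goes to the right bank with crate R2.  [the left bank: crate K1, crate M2, crate M3, crate R5 | the right bank: crate K5, crate R2, crate R7]
6. Boatman goes back to the left bank with crate K5.  [the left bank: crate K1, crate K5, crate M2, crate M3, crate R5 | the right bank: crate R2, crate R7]
7. Boatman goes to the right bank with crate M3.  [the left bank: crate K1, crate K5, crate M2, crate R5 | the right bank: crate M3, crate R2, crate R7]
8. Boatman goes back to the left bank alone.  [the left bank: crate K1, crate K5, crate M2, crate R5 | the right bank: crate M3, crate R2, crate R7]
9. Boatman goes to the right bank with crate K1.  [the left bank: crate K5, crate M2, crate R5 | the right bank: crate K1, crate M3, crate R2, crate R7]
10. Boatman goes back to the left bank alone.  [the left bank: crate K5, crate M2, crate R5 | the right bank: crate K1, crate M3, crate R2, crate R7]
11. Boatman goes to the right bank with crate R5.  [the left bank: crate K5, crate M2 | the right bank: crate K1, crate M3, crate R2, crate R5, crate R7]
12. Boatman goes back to the left bank alone.  [the left bank: crate K5, crate M2 | the right bank: crate K1, crate M3, crate R2, crate R5, crate R7]
13. Boatman goes to the right bank with crate M2.  [the left bank: crate K5 | the right bank: crate K1, crate M2, crate M3, crate R2, crate R5, crate R7]
14. Boatman goes back to the left bank alone.  [the left bank: crate K5 | the right bank: crate K1, crate M2, crate M3, crate R2, crate R5, crate R7]
15. Boatman goes to the right bank with crate K5.  [the left bank: — | the right bank: crate K1, crate K5, crate M2, crate M3, crate R2, crate R5, crate R7]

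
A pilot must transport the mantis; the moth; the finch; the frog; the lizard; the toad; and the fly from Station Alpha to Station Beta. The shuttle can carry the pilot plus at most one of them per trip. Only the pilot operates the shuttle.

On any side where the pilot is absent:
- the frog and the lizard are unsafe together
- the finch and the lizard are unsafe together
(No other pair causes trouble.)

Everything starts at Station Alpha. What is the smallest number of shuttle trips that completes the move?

15

Counting alone: the pilot can take at most 1 across per trip to Station Beta, so moving all 7 needs at least 7 loaded trips out, with a return between consecutive ones — at least 13 crossings.
The safety rule pushes this higher. Following every safe sequence of crossings, the most of the 7 that can be at Station Beta as the shuttle arrives there on crossing 13 is 6 — never all 7.
So no plan with fewer than 15 crossings exists, and this one achieves 15:
1. Pilot goes to Station Beta with the lizard.  [Station Alpha: the finch, the fly, the frog, the mantis, the moth, the toad | Station Beta: the lizard]
2. Pilot goes back to Station Alpha alone.  [Station Alpha: the finch, the fly, the frog, the mantis, the moth, the toad | Station Beta: the lizard]
3. Pilot goes to Station Beta with the mantis.  [Station Alpha: the finch, the fly, the frog, the moth, the toad | Station Beta: the lizard, the mantis]
4. Pilot goes back to Station Alpha alone.  [Station Alpha: the finch, the fly, the frog, the moth, the toad | Station Beta: the lizard, the mantis]
5. Pilot goes to Station Beta with the moth.  [Station Alpha: the finch, the fly, the frog, the toad | Station Beta: the lizard, the mantis, the moth]
6. Pilot goes back to Station Alpha alone.  [Station Alpha: the finch, the fly, the frog, the toad | Station Beta: the lizard, the mantis, the moth]
7. Pilot goes to Station Beta with the finch.  [Station Alpha: the fly, the frog, the toad | Station Beta: the finch, the lizard, the mantis, the moth]
8. Pilot goes back to Station Alpha with the lizard.  [Station Alpha: the fly, the frog, the lizard, the toad | Station Beta: the finch, the mantis, the moth]
9. Pilot goes to Station Beta with the frog.  [Station Alpha: the fly, the lizard, the toad | Station Beta: the finch, the frog, the mantis, the moth]
10. Pilot goes back to Station Alpha alone.  [Station Alpha: the fly, the lizard, the toad | Station Beta: the finch, the frog, the mantis, the moth]
11. Pilot goes to Station Beta with the toad.  [Station Alpha: the fly, the lizard | Station Beta: the finch, the frog, the mantis, the moth, the toad]
12. Pilot goes back to Station Alpha alone.  [Station Alpha: the fly, the lizard | Station Beta: the finch, the frog, the mantis, the moth, the toad]
13. Pilot goes to Station Beta with the fly.  [Station Alpha: the lizard | Station Beta: the finch, the fly, the frog, the mantis, the moth, the toad]
14. Pilot goes back to Station Alpha alone.  [Station Alpha: the lizard | Station Beta: the finch, the fly, the frog, the mantis, the moth, the toad]
15. Pilot goes to Station Beta with the lizard.  [Station Alpha: — | Station Beta: the finch, the fly, the frog, the lizard, the mantis, the moth, the toad]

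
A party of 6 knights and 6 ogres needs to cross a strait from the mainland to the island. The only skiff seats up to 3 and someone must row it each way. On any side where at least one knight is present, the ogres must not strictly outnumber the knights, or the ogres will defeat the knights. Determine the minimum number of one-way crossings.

Following every safe sequence of crossings from the start, the most of the 12 that can be at the island as the skiff arrives there on crossings 1, 3, 5 is 3, 5, 6 respectively; the best ever achieved is 6 of 12.
From crossing 7 on, no configuration arises that was not already reachable earlier: only 17 distinct safe configurations (who is on which side, and where the skiff is) can ever be reached, none of them has everyone across, and every continuation just revisits them. They are: 0 knights + 0 ogres across (skiff back at the start); 0 knights + 1 ogre across (skiff there); 0 knights + 1 ogre across (skiff back at the start); 0 knights + 2 ogres across (skiff there); 0 knights + 2 ogres across (skiff back at the start); 0 knights + 3 ogres across (skiff there); 0 knights + 3 ogres across (skiff back at the start); 0 knights + 4 ogres across (skiff there); 0 knights + 4 ogres across (skiff back at the start); 0 knights + 5 ogres across (skiff there); 0 knights + 5 ogres across (skiff back at the start); 0 knights + 6 ogres across (skiff there); 1 knight + 1 ogre across (skiff there); 1 knight + 1 ogre across (skiff back at the start); 2 knights + 2 ogres across (skiff there); 2 knights + 2 ogres across (skiff back at the start); 3 knights + 3 ogres across (skiff there). So no valid plan exists.

impossible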